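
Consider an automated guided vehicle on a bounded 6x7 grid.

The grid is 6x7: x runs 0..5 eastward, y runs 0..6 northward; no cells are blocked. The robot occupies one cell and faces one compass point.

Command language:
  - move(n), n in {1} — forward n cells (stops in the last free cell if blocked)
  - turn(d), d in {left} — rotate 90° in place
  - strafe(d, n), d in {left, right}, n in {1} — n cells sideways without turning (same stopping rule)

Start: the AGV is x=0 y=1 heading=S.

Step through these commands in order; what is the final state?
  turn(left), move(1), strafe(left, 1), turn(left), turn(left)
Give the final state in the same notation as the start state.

x=1 y=2 heading=W

begin: x=0 y=1 heading=S
t=1 turn(left) ⇒ x=0 y=1 heading=E
t=2 move(1) ⇒ x=1 y=1 heading=E
t=3 strafe(left, 1) ⇒ x=1 y=2 heading=E
t=4 turn(left) ⇒ x=1 y=2 heading=N
t=5 turn(left) ⇒ x=1 y=2 heading=W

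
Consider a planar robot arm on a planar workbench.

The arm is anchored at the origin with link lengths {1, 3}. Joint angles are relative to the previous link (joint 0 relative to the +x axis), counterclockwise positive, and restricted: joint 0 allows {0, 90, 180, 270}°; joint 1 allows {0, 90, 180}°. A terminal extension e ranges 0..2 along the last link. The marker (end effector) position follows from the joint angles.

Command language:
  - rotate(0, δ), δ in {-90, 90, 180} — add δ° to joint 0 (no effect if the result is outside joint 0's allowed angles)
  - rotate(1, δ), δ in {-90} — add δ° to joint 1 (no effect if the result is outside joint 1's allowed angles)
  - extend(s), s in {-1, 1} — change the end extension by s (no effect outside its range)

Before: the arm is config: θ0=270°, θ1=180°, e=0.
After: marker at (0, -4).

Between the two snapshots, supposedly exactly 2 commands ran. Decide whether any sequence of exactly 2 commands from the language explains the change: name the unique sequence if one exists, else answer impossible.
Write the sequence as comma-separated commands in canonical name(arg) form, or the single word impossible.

initial: config: θ0=270°, θ1=180°, e=0
step 1 (rotate(1, -90)): config: θ0=270°, θ1=90°, e=0
step 2 (rotate(1, -90)): config: θ0=270°, θ1=0°, e=0
all 36 alternatives checked — unique.

rotate(1, -90), rotate(1, -90)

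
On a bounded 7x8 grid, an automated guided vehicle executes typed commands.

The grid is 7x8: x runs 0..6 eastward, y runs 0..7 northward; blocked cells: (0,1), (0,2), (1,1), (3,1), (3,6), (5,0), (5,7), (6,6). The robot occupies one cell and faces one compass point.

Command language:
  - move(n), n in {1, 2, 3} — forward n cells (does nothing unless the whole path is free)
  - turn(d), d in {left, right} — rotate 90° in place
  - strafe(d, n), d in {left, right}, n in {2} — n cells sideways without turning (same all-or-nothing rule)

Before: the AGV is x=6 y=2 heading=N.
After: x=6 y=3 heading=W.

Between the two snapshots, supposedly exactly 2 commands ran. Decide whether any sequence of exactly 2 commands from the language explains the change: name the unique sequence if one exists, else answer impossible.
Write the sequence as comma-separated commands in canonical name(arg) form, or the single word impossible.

move(1), turn(left)

key: cell and facing (now W) both changed — the 2 commands mix motion and turning
t0: x=6 y=2 heading=N
step 1 (move(1)): x=6 y=3 heading=N
step 2 (turn(left)): x=6 y=3 heading=W
no rival 2-sequence matches.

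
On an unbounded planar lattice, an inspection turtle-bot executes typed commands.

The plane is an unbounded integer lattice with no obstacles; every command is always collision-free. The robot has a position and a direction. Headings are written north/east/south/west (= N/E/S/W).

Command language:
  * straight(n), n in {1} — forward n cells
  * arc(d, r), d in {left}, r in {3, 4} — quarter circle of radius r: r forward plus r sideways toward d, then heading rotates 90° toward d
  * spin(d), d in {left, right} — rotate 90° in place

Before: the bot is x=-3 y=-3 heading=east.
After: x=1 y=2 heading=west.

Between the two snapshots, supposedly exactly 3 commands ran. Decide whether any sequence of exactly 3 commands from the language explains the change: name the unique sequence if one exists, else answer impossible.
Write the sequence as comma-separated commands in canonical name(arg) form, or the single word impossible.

key: position moved to (1,2) AND the heading swung to W — translation plus rotation needed
begin: x=-3 y=-3 heading=east
t=1 arc(left, 4) ⇒ x=1 y=1 heading=north
t=2 straight(1) ⇒ x=1 y=2 heading=north
t=3 spin(left) ⇒ x=1 y=2 heading=west
no other 3-command option fits: unique.

arc(left, 4), straight(1), spin(left)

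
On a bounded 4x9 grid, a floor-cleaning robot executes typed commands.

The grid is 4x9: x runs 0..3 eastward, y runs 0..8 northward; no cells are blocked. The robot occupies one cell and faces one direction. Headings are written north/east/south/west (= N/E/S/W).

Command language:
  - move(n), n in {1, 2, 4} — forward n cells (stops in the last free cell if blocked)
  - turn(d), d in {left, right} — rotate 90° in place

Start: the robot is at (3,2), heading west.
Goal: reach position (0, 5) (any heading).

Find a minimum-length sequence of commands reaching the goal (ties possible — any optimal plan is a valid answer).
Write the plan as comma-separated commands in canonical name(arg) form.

initial: at (3,2), heading west
[1] after move(4): at (0,2), heading west
[2] after turn(right): at (0,2), heading north
[3] after move(1): at (0,3), heading north
[4] after move(2): at (0,5), heading north
no 3-step plan works, so 4 is optimal.

move(4), turn(right), move(1), move(2)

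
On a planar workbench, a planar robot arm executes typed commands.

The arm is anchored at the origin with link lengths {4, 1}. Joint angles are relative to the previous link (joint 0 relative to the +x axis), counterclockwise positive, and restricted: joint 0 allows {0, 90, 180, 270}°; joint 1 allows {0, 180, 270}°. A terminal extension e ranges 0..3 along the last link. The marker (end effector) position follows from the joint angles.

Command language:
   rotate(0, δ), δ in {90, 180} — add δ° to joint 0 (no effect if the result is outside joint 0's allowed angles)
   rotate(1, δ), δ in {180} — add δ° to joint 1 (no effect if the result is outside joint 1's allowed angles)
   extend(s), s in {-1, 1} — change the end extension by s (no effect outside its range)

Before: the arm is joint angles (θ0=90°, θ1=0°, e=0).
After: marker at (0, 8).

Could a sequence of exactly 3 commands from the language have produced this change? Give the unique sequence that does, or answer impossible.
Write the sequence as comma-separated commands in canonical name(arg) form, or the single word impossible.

extend(1), extend(1), extend(1)

start: joint angles (θ0=90°, θ1=0°, e=0)
step 1 (extend(1)): joint angles (θ0=90°, θ1=0°, e=1)
step 2 (extend(1)): joint angles (θ0=90°, θ1=0°, e=2)
step 3 (extend(1)): joint angles (θ0=90°, θ1=0°, e=3)
all 125 alternatives checked — unique.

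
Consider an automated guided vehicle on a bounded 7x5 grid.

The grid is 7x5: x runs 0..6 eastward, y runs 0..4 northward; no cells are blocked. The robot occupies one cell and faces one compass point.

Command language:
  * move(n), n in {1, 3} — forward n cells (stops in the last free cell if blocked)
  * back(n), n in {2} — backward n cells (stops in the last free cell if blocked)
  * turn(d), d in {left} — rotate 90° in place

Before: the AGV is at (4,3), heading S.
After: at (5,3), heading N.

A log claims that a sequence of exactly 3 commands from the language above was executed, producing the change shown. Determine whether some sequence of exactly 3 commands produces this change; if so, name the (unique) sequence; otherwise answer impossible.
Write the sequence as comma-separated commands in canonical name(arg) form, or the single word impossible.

turn(left), move(1), turn(left)

key: position moved to (5,3) AND the heading swung to N — translation plus rotation needed
start: at (4,3), heading S
[1] after turn(left): at (4,3), heading E
[2] after move(1): at (5,3), heading E
[3] after turn(left): at (5,3), heading N
uniquely the one of 64 3-step routes that fits.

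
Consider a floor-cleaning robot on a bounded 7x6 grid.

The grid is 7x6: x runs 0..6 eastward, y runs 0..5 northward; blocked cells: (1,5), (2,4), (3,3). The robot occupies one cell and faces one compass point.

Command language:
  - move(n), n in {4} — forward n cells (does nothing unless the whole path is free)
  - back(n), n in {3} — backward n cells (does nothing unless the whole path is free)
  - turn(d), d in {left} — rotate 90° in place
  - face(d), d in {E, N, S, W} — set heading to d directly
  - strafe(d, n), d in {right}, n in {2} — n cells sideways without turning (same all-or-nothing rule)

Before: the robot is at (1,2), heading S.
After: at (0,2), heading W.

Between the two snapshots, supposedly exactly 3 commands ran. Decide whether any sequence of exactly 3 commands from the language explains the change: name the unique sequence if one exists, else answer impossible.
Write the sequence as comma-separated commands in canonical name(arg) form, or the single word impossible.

face(W), back(3), move(4)

key: cell and facing (now W) both changed — the 3 commands mix motion and turning
begin: at (1,2), heading S
step 1 (face(W)): at (1,2), heading W
step 2 (back(3)): at (4,2), heading W
step 3 (move(4)): at (0,2), heading W
uniquely the one of 512 3-step routes that fits.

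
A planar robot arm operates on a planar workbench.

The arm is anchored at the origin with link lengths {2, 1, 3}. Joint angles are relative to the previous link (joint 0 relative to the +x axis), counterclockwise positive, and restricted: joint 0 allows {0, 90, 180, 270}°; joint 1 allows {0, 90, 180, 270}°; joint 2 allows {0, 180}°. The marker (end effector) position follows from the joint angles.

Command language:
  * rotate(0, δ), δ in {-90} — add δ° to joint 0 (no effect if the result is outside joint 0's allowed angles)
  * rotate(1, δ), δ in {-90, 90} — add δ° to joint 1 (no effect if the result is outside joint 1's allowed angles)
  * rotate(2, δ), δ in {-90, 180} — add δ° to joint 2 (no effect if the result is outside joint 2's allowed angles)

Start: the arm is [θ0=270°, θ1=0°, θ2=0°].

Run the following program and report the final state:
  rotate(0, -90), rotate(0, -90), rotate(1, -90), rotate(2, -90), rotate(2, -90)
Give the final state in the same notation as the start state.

initial: [θ0=270°, θ1=0°, θ2=0°]
step 1 (rotate(0, -90)): [θ0=180°, θ1=0°, θ2=0°]
step 2 (rotate(0, -90)): [θ0=90°, θ1=0°, θ2=0°]
step 3 (rotate(1, -90)): [θ0=90°, θ1=270°, θ2=0°]
step 4 (rotate(2, -90)): [θ0=90°, θ1=270°, θ2=0°]
step 5 (rotate(2, -90)): [θ0=90°, θ1=270°, θ2=0°]

[θ0=90°, θ1=270°, θ2=0°]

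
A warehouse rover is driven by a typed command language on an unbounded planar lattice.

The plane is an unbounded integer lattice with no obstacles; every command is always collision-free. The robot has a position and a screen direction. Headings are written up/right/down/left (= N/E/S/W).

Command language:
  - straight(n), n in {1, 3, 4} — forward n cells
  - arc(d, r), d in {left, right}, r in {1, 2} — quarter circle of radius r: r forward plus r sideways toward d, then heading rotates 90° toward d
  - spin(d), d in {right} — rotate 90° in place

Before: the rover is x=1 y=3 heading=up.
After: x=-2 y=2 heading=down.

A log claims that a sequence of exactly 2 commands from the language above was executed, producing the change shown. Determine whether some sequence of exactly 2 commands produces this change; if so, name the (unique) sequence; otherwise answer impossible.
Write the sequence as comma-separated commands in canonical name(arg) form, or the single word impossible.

key: cell and facing (now S) both changed — the 2 commands mix motion and turning
from: x=1 y=3 heading=up
t=1 arc(left, 1) ⇒ x=0 y=4 heading=left
t=2 arc(left, 2) ⇒ x=-2 y=2 heading=down
no rival 2-sequence matches.

arc(left, 1), arc(left, 2)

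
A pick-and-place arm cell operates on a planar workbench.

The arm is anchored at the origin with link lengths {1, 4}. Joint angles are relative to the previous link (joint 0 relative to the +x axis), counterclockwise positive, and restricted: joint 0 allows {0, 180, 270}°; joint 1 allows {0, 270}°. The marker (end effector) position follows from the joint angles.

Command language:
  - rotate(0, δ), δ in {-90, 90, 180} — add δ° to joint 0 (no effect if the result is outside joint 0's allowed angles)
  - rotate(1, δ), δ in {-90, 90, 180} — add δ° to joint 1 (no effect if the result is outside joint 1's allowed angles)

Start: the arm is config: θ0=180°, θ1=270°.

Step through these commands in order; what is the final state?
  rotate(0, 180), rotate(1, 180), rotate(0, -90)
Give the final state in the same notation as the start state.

config: θ0=270°, θ1=270°

initial: config: θ0=180°, θ1=270°
1. rotate(0, 180) → config: θ0=0°, θ1=270°
2. rotate(1, 180) → config: θ0=0°, θ1=270°
3. rotate(0, -90) → config: θ0=270°, θ1=270°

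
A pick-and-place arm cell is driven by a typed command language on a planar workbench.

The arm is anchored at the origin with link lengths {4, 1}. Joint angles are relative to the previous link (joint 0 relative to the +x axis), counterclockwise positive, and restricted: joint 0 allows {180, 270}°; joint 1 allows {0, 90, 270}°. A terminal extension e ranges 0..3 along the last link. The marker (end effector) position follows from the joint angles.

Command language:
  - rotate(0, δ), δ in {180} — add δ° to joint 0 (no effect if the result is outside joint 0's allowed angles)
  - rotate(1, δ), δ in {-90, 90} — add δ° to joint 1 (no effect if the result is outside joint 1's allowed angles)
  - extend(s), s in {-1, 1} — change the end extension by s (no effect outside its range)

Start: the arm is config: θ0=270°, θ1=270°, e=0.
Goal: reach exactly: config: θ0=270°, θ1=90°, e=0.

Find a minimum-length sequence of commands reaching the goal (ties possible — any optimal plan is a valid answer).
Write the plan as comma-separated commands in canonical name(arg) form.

rotate(1, 90), rotate(1, 90)

initial: config: θ0=270°, θ1=270°, e=0
t=1 rotate(1, 90) ⇒ config: θ0=270°, θ1=0°, e=0
t=2 rotate(1, 90) ⇒ config: θ0=270°, θ1=90°, e=0
nothing shorter than 2 reaches the goal.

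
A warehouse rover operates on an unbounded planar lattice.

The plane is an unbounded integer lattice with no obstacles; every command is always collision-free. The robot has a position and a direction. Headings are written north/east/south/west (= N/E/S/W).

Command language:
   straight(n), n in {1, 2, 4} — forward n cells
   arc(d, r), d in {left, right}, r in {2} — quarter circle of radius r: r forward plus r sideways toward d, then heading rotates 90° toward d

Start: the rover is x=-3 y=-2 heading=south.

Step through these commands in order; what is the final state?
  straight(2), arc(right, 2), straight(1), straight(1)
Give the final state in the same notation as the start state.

x=-7 y=-6 heading=west

t0: x=-3 y=-2 heading=south
1. straight(2) → x=-3 y=-4 heading=south
2. arc(right, 2) → x=-5 y=-6 heading=west
3. straight(1) → x=-6 y=-6 heading=west
4. straight(1) → x=-7 y=-6 heading=west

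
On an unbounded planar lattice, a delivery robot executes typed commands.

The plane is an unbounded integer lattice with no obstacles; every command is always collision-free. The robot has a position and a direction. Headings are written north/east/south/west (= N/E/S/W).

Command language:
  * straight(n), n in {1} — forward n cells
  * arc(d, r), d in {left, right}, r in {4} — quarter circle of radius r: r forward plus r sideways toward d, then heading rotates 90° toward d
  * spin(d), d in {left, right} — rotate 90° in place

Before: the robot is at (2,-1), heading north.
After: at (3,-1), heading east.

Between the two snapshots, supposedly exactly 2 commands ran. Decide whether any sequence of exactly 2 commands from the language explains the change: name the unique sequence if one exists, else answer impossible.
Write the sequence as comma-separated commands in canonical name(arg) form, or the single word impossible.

spin(right), straight(1)

key: position moved to (3,-1) AND the heading swung to E — translation plus rotation needed
begin: at (2,-1), heading north
t=1 spin(right) ⇒ at (2,-1), heading east
t=2 straight(1) ⇒ at (3,-1), heading east
no other 2-command option fits: unique.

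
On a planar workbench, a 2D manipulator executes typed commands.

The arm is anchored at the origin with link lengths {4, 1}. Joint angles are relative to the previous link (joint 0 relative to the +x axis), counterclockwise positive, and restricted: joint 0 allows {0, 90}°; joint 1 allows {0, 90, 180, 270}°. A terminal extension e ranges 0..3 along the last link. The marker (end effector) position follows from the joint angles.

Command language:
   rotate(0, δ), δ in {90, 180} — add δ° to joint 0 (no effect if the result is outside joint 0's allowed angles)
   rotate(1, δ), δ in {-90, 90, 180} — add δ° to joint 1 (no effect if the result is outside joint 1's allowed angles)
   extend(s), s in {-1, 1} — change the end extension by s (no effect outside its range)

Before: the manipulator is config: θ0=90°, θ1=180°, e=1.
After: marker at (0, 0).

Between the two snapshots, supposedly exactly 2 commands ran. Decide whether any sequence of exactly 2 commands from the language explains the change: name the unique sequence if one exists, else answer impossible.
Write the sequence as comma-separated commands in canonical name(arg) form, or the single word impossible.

extend(1), extend(1)

t0: config: θ0=90°, θ1=180°, e=1
t=1 extend(1) ⇒ config: θ0=90°, θ1=180°, e=2
t=2 extend(1) ⇒ config: θ0=90°, θ1=180°, e=3
all 49 alternatives checked — unique.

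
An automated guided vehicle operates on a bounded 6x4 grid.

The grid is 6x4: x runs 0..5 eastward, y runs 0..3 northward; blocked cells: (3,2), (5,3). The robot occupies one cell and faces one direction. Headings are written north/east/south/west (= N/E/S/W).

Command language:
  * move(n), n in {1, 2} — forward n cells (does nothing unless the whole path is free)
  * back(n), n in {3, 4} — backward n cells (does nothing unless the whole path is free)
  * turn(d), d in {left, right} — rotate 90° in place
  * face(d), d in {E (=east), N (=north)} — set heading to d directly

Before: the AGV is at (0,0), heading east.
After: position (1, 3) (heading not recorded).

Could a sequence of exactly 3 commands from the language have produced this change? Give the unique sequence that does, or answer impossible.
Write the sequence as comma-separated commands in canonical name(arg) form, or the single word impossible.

key: running back(3) before move(1) would end elsewhere — order is forced
initial: at (0,0), heading east
[1] after move(1): at (1,0), heading east
[2] after turn(right): at (1,0), heading south
[3] after back(3): at (1,3), heading south
no other 3-command option fits: unique.

move(1), turn(right), back(3)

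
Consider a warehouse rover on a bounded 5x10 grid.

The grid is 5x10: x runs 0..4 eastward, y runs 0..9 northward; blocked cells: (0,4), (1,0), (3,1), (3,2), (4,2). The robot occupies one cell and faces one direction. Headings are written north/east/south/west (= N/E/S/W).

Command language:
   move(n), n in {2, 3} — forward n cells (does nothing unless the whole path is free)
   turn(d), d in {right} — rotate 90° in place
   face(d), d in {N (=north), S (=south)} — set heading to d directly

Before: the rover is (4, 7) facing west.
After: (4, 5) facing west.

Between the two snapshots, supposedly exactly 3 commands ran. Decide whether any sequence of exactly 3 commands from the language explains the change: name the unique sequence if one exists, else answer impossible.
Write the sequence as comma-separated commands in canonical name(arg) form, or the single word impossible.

face(S), move(2), turn(right)

key: heading stays W — rotations cancel among the 3 commands
t0: (4, 7) facing west
[1] after face(S): (4, 7) facing south
[2] after move(2): (4, 5) facing south
[3] after turn(right): (4, 5) facing west
all 125 alternatives checked — unique.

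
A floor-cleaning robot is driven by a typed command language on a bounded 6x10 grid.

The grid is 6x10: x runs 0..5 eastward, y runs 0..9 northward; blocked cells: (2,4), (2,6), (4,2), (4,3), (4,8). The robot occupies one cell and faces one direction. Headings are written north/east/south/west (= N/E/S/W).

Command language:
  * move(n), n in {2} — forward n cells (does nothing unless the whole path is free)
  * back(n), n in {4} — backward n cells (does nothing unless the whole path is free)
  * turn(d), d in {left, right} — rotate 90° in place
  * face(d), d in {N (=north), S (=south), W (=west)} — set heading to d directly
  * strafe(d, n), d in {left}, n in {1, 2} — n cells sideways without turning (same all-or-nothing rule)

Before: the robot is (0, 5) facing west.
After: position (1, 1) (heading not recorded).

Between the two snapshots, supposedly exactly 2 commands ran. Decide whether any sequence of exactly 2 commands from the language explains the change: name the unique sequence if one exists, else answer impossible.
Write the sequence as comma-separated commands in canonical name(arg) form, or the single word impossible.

impossible

every 2-command combo misses the target.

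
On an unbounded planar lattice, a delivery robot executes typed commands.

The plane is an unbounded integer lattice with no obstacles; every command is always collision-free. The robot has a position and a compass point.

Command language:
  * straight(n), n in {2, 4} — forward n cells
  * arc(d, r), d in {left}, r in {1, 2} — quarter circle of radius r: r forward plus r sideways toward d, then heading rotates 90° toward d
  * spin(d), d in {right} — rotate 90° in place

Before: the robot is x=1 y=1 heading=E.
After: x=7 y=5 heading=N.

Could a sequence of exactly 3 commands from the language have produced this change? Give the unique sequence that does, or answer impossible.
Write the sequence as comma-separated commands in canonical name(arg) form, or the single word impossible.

key: position moved to (7,5) AND the heading swung to N — translation plus rotation needed
from: x=1 y=1 heading=E
step 1 (straight(4)): x=5 y=1 heading=E
step 2 (arc(left, 2)): x=7 y=3 heading=N
step 3 (straight(2)): x=7 y=5 heading=N
no rival 3-sequence matches.

straight(4), arc(left, 2), straight(2)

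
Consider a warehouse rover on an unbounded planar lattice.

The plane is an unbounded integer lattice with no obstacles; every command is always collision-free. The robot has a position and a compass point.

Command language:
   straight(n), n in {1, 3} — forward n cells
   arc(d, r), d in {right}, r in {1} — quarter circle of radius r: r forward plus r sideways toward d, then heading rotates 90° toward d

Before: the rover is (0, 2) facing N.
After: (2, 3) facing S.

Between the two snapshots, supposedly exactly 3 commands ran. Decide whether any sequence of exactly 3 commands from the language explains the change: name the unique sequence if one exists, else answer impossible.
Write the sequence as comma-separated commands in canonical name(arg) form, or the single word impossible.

straight(1), arc(right, 1), arc(right, 1)

key: order matters: swapping straight(1) and arc(right, 1) lands elsewhere
start: (0, 2) facing N
1. straight(1) → (0, 3) facing N
2. arc(right, 1) → (1, 4) facing E
3. arc(right, 1) → (2, 3) facing S
uniquely the one of 27 3-step routes that fits.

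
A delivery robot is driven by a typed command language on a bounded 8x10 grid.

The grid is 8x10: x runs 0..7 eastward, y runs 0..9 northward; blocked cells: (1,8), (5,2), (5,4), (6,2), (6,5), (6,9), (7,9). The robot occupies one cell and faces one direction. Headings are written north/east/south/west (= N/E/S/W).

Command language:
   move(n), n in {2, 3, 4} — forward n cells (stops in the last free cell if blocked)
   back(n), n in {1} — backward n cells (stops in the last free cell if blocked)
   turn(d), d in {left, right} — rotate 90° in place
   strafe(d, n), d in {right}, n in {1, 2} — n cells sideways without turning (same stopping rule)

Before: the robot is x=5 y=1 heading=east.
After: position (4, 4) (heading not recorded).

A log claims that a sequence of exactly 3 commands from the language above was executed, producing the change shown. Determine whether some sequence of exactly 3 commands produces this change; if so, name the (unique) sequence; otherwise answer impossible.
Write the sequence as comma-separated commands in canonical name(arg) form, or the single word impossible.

key: order matters: swapping back(1) and move(3) lands elsewhere
initial: x=5 y=1 heading=east
1. back(1) → x=4 y=1 heading=east
2. turn(left) → x=4 y=1 heading=north
3. move(3) → x=4 y=4 heading=north
no other 3-command option fits: unique.

back(1), turn(left), move(3)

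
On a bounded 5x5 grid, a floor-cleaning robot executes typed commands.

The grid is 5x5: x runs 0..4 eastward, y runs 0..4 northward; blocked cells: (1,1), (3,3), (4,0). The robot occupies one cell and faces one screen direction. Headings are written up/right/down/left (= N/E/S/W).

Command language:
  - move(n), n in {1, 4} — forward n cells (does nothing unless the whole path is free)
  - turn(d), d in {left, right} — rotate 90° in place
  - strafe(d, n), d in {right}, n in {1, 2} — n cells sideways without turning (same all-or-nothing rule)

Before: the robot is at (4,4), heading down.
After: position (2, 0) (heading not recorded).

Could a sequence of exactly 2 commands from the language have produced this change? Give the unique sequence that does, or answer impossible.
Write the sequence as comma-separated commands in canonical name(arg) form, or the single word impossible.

key: order matters: swapping strafe(right, 2) and move(4) lands elsewhere
initial: at (4,4), heading down
[1] after strafe(right, 2): at (2,4), heading down
[2] after move(4): at (2,0), heading down
all 36 alternatives checked — unique.

strafe(right, 2), move(4)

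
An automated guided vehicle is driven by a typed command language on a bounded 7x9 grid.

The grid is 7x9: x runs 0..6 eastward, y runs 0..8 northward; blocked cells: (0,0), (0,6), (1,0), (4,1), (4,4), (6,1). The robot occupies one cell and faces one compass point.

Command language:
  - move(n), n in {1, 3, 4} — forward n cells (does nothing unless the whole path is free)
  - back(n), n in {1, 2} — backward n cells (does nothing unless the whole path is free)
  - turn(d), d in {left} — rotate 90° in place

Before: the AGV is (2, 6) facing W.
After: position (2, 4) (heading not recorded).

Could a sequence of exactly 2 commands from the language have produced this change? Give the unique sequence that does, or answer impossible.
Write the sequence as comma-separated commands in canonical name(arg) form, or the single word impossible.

checked all 2-command options: none fits.

impossible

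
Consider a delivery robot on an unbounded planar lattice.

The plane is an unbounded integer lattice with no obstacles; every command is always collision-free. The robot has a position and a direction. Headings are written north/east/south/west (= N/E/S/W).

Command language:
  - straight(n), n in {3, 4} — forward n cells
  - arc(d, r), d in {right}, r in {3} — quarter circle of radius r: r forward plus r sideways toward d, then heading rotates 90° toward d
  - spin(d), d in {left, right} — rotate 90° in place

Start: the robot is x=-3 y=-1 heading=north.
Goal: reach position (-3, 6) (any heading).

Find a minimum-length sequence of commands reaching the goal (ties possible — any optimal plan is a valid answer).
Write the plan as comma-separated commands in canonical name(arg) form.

initial: x=-3 y=-1 heading=north
1. straight(3) → x=-3 y=2 heading=north
2. straight(4) → x=-3 y=6 heading=north
shorter routes all fall short; 2 is best.

straight(3), straight(4)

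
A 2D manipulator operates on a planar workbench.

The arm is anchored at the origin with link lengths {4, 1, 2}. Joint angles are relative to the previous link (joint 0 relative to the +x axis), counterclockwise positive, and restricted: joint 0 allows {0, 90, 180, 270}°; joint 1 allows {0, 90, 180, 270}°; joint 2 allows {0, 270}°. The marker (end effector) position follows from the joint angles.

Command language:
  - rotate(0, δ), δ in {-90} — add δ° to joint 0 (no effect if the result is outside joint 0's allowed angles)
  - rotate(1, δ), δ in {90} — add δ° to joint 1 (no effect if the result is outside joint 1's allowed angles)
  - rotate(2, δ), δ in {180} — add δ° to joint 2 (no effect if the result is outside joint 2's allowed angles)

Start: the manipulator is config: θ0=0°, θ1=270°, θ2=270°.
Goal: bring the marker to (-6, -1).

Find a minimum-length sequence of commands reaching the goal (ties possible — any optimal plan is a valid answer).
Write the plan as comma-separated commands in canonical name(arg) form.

initial: config: θ0=0°, θ1=270°, θ2=270°
1. rotate(1, 90) → config: θ0=0°, θ1=0°, θ2=270°
2. rotate(1, 90) → config: θ0=0°, θ1=90°, θ2=270°
3. rotate(0, -90) → config: θ0=270°, θ1=90°, θ2=270°
4. rotate(0, -90) → config: θ0=180°, θ1=90°, θ2=270°
shorter routes all fall short; 4 is best.

rotate(1, 90), rotate(1, 90), rotate(0, -90), rotate(0, -90)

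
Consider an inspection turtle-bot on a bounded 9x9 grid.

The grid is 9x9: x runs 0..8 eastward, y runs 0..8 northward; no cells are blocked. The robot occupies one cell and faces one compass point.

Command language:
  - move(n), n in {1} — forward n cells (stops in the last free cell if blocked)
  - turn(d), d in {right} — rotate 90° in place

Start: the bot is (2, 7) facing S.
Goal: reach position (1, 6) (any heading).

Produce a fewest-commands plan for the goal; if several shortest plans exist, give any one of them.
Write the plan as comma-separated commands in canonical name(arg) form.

from: (2, 7) facing S
t=1 move(1) ⇒ (2, 6) facing S
t=2 turn(right) ⇒ (2, 6) facing W
t=3 move(1) ⇒ (1, 6) facing W
shorter routes all fall short; 3 is best.

move(1), turn(right), move(1)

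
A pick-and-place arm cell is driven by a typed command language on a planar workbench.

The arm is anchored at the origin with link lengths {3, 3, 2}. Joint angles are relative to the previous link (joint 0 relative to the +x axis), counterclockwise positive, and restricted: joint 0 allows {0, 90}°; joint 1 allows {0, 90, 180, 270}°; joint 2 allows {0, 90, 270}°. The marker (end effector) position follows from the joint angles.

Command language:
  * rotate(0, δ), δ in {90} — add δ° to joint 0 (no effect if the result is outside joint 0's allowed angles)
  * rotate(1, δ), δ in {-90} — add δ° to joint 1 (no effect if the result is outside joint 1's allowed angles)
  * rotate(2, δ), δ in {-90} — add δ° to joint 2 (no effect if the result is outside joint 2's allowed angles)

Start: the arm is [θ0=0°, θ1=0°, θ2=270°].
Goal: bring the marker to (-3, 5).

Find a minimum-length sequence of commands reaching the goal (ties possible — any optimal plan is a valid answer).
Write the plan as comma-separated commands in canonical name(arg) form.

rotate(1, -90), rotate(1, -90), rotate(1, -90), rotate(0, 90)

from: [θ0=0°, θ1=0°, θ2=270°]
t=1 rotate(1, -90) ⇒ [θ0=0°, θ1=270°, θ2=270°]
t=2 rotate(1, -90) ⇒ [θ0=0°, θ1=180°, θ2=270°]
t=3 rotate(1, -90) ⇒ [θ0=0°, θ1=90°, θ2=270°]
t=4 rotate(0, 90) ⇒ [θ0=90°, θ1=90°, θ2=270°]
nothing shorter than 4 reaches the goal.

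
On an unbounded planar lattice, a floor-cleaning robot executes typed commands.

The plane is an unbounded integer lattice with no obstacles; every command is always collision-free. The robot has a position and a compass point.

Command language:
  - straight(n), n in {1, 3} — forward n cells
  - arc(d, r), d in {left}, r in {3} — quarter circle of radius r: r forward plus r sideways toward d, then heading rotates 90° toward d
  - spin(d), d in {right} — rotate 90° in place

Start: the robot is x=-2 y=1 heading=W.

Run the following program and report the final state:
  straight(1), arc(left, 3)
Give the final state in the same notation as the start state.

x=-6 y=-2 heading=S

t0: x=-2 y=1 heading=W
[1] after straight(1): x=-3 y=1 heading=W
[2] after arc(left, 3): x=-6 y=-2 heading=S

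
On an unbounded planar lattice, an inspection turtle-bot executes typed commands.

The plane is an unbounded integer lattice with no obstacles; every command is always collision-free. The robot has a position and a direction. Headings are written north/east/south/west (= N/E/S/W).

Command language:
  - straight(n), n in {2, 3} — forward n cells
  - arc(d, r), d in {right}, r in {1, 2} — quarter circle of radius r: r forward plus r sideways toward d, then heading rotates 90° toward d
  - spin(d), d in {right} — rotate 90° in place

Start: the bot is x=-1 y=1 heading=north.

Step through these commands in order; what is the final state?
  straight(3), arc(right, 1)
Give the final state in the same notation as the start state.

x=0 y=5 heading=east

start: x=-1 y=1 heading=north
t=1 straight(3) ⇒ x=-1 y=4 heading=north
t=2 arc(right, 1) ⇒ x=0 y=5 heading=east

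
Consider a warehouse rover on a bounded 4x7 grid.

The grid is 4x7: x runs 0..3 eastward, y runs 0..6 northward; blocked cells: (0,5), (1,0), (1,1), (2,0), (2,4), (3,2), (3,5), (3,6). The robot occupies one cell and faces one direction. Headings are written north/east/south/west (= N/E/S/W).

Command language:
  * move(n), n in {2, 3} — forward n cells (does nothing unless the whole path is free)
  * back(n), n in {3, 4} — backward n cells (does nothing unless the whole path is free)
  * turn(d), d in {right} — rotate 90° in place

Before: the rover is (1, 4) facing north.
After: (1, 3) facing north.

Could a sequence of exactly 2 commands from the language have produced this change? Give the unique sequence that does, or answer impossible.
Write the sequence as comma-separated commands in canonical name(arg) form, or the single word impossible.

move(2), back(3)

key: running back(3) before move(2) would end elsewhere — order is forced
initial: (1, 4) facing north
step 1 (move(2)): (1, 6) facing north
step 2 (back(3)): (1, 3) facing north
all 25 alternatives checked — unique.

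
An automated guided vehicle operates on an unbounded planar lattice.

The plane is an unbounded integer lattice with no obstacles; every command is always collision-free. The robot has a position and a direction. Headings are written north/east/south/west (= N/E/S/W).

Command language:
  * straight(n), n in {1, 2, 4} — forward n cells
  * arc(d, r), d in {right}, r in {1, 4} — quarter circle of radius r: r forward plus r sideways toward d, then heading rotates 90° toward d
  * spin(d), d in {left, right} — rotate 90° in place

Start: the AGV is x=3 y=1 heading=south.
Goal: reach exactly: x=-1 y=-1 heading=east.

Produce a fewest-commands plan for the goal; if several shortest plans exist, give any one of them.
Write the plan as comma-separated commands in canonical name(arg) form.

t0: x=3 y=1 heading=south
[1] after arc(right, 4): x=-1 y=-3 heading=west
[2] after arc(right, 1): x=-2 y=-2 heading=north
[3] after arc(right, 1): x=-1 y=-1 heading=east
shorter routes all fall short; 3 is best.

arc(right, 4), arc(right, 1), arc(right, 1)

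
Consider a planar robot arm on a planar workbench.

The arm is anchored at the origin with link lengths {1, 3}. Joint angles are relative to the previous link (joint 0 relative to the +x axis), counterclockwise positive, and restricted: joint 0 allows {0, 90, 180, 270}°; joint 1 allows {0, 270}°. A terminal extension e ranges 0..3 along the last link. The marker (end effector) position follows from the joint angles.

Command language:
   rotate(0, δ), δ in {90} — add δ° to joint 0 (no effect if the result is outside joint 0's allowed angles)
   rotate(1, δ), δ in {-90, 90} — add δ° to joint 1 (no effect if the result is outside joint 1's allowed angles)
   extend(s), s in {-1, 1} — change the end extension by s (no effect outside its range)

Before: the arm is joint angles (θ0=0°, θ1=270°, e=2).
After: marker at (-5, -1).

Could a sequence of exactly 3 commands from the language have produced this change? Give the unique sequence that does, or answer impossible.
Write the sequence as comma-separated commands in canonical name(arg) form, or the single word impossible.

begin: joint angles (θ0=0°, θ1=270°, e=2)
[1] after rotate(0, 90): joint angles (θ0=90°, θ1=270°, e=2)
[2] after rotate(0, 90): joint angles (θ0=180°, θ1=270°, e=2)
[3] after rotate(0, 90): joint angles (θ0=270°, θ1=270°, e=2)
uniquely the one of 125 3-step routes that fits.

rotate(0, 90), rotate(0, 90), rotate(0, 90)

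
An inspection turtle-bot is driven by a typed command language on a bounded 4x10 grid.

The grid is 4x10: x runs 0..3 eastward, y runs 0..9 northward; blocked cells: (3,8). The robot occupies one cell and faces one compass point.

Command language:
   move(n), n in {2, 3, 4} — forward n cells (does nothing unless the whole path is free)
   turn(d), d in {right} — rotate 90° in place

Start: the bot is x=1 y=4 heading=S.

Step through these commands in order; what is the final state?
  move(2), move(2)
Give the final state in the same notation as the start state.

initial: x=1 y=4 heading=S
step 1 (move(2)): x=1 y=2 heading=S
step 2 (move(2)): x=1 y=0 heading=S

x=1 y=0 heading=S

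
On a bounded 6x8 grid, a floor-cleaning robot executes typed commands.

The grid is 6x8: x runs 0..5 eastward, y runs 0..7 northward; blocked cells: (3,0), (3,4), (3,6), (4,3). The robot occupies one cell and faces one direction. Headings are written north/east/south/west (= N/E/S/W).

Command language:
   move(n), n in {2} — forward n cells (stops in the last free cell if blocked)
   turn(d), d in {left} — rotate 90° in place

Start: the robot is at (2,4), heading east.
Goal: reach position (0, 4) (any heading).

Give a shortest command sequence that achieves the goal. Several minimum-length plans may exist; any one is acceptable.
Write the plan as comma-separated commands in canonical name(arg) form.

t0: at (2,4), heading east
1. turn(left) → at (2,4), heading north
2. turn(left) → at (2,4), heading west
3. move(2) → at (0,4), heading west
minimal: 3 command(s), checked below 3.

turn(left), turn(left), move(2)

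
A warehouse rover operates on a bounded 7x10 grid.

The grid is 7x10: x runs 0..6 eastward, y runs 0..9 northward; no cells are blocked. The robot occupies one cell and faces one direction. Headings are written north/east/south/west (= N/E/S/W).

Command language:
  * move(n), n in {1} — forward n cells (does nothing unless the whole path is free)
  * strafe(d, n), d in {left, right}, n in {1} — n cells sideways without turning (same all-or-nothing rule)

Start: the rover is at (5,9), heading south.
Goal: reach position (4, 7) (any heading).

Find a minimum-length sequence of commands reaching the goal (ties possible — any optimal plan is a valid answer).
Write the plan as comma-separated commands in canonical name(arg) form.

strafe(right, 1), move(1), move(1)

t0: at (5,9), heading south
1. strafe(right, 1) → at (4,9), heading south
2. move(1) → at (4,8), heading south
3. move(1) → at (4,7), heading south
minimal: 3 command(s), checked below 3.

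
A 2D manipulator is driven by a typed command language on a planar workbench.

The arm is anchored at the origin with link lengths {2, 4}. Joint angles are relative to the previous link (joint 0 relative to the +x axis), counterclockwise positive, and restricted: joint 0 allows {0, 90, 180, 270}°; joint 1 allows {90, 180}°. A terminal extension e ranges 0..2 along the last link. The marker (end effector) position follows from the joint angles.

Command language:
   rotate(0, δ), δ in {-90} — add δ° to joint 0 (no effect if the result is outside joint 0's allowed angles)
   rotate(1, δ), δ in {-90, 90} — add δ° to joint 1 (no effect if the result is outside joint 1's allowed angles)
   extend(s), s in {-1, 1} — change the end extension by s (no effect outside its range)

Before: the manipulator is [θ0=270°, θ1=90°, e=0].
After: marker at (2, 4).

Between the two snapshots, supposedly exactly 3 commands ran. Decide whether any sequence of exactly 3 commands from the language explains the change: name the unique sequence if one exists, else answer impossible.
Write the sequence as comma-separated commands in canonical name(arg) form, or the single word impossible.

begin: [θ0=270°, θ1=90°, e=0]
[1] after rotate(0, -90): [θ0=180°, θ1=90°, e=0]
[2] after rotate(0, -90): [θ0=90°, θ1=90°, e=0]
[3] after rotate(0, -90): [θ0=0°, θ1=90°, e=0]
uniquely the one of 125 3-step routes that fits.

rotate(0, -90), rotate(0, -90), rotate(0, -90)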